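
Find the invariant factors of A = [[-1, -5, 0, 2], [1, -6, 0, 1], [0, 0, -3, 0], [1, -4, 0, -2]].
The Jordan structure of A has elementary divisors (x + 3)^3, (x + 3). Arranging the block sizes at each eigenvalue in decreasing order and taking row products gives the invariant factors.

Invariant factors (smallest first, each dividing the next): x + 3, (x + 3)^3.

Check: the last factor (x + 3)^3 is the minimal polynomial, and the product (x + 3)^4 is the characteristic polynomial.

x + 3, (x + 3)^3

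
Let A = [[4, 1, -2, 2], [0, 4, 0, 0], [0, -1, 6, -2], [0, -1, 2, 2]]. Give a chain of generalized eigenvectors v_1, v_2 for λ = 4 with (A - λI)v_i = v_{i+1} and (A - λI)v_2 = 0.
v_1 = [[0, 1, -2, -2]]^T, v_2 = [[1, 0, -1, -1]]^T

We seek v_1 ∈ ker((A - 4I)^2) \ ker(A - 4I), then set v_{i+1} = (A - 4I) v_i.

One such chain is v_1 = [[0, 1, -2, -2]]^T, v_2 = [[1, 0, -1, -1]]^T. Check: (A - 4I) v_2 = [[0, 0, 0, 0]]^T = 0.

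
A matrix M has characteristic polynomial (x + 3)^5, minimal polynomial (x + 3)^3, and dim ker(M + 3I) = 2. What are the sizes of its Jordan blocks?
λ = -3: algebraic multiplicity 5 (exponent in χ_M), largest block size 3 (exponent in m_M), 2 blocks (geometric multiplicity). These force block sizes [3, 2].

Jordan blocks: (-3, 3), (-3, 2)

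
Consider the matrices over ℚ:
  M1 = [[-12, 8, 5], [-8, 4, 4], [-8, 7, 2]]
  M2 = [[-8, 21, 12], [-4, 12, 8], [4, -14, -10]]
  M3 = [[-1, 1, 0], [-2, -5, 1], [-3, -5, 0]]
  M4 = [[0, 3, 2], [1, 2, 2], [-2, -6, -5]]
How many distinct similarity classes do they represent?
Characteristic polynomials: χ_{M1} = (x + 2)^3, χ_{M2} = (x + 2)^3, χ_{M3} = (x + 2)^3, χ_{M4} = (x + 1)^3.

{M1, M3}: invariant factors (x + 2)^3.

{M2}: invariant factors x + 2, (x + 2)^2.

{M4}: invariant factors x + 1, (x + 1)^2.

Matrices are similar if and only if their invariant-factor lists agree; the partition into similarity classes is {M1, M3}, {M2}, {M4}.

3 classes: {M1, M3}, {M2}, {M4}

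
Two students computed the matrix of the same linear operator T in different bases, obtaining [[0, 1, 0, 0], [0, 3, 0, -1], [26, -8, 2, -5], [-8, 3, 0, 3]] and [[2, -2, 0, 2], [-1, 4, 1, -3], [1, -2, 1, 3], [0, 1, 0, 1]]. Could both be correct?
Yes.

Two matrices over a field are similar if and only if they have the same invariant factors.

Both A and B have characteristic polynomial (x - 2)^4 and minimal polynomial (x - 2)^3. Computing further, both have invariant factors x - 2, (x - 2)^3. Hence A and B are similar.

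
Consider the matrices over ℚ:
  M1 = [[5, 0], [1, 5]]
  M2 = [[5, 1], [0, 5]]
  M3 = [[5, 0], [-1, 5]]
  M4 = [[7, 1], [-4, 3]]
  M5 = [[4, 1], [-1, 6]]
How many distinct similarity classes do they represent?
Characteristic polynomials: χ_{M1} = (x - 5)^2, χ_{M2} = (x - 5)^2, χ_{M3} = (x - 5)^2, χ_{M4} = (x - 5)^2, χ_{M5} = (x - 5)^2.

{M1, M2, M3, M4, M5}: invariant factors (x - 5)^2.

Matrices are similar if and only if their invariant-factor lists agree; the partition into similarity classes is {M1, M2, M3, M4, M5}.

1 class: {M1, M2, M3, M4, M5}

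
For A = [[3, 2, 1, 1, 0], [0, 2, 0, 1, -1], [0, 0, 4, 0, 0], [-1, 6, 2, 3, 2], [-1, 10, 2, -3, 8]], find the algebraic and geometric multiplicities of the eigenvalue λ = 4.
The characteristic polynomial is (x - 4)^5, so the factor x - 4 appears with exponent 5: the algebraic multiplicity is 5.

rank(A - 4I) = 3, so the eigenspace has dimension 5 - 3 = 2: the geometric multiplicity is 2.

Since 2 < 5, A is not diagonalizable.

algebraic multiplicity 5, geometric multiplicity 2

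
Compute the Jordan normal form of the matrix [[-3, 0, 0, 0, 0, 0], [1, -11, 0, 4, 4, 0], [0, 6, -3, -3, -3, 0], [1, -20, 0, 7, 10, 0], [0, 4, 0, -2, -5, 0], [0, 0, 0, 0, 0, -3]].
J = [[-3, 1, 0, 0, 0, 0], [0, -3, 1, 0, 0, 0], [0, 0, -3, 0, 0, 0], [0, 0, 0, -3, 0, 0], [0, 0, 0, 0, -3, 0], [0, 0, 0, 0, 0, -3]]

The characteristic polynomial is det(xI - A) = (x + 3)^6, so the eigenvalues are -3 (algebraic multiplicity 6).

For λ = -3: rank(A + 3I) = 2, rank((A + 3I)^2) = 1, rank((A + 3I)^3) = 0. The eigenspace has dimension 6 - 2 = 4, so there are 4 Jordan blocks; the rank sequence gives block sizes [3, 1, 1, 1].

Assembling the blocks gives the Jordan form J above.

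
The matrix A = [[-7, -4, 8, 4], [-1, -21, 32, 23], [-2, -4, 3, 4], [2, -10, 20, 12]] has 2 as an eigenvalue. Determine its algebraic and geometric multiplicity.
algebraic multiplicity 1, geometric multiplicity 1

The characteristic polynomial is (x - 2)(x + 5)^3, so the factor x - 2 appears with exponent 1: the algebraic multiplicity is 1.

rank(A - 2I) = 3, so the eigenspace has dimension 4 - 3 = 1: the geometric multiplicity is 1.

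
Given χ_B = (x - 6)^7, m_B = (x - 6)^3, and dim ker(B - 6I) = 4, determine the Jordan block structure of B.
λ = 6: algebraic multiplicity 7 (exponent in χ_B), largest block size 3 (exponent in m_B), 4 blocks (geometric multiplicity). These force block sizes [3, 2, 1, 1].

Jordan blocks: (6, 3), (6, 2), (6, 1), (6, 1)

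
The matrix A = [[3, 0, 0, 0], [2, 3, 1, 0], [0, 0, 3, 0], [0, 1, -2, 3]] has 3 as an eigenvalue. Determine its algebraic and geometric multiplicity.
The characteristic polynomial is (x - 3)^4, so the factor x - 3 appears with exponent 4: the algebraic multiplicity is 4.

rank(A - 3I) = 2, so the eigenspace has dimension 4 - 2 = 2: the geometric multiplicity is 2.

Since 2 < 4, A is not diagonalizable.

algebraic multiplicity 4, geometric multiplicity 2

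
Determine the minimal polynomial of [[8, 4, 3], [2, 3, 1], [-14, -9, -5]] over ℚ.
The characteristic polynomial factors as (x - 2)^3. The minimal polynomial is ∏(x - λ)^{k_λ} where k_λ is the size of the largest Jordan block at λ.

For λ = 2: rank(A - 2I) = 2, and the largest Jordan block has size 3 (the smallest k with rank((A - 2I)^k) = rank((A - 2I)^(k+1))).

So m_A(x) = (x - 2)^3.

m_A(x) = (x - 2)^3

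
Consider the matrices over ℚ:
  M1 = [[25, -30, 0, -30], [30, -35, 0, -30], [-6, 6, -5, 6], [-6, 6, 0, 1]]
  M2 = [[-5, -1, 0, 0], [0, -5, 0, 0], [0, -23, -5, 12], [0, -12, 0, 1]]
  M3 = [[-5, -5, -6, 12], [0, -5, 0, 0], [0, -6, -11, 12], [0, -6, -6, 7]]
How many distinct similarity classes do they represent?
Characteristic polynomials: χ_{M1} = (x - 1)(x + 5)^3, χ_{M2} = (x - 1)(x + 5)^3, χ_{M3} = (x - 1)(x + 5)^3.

{M1}: invariant factors x + 5, x + 5, (x - 1)(x + 5).

{M2, M3}: invariant factors x + 5, (x - 1)(x + 5)^2.

Matrices are similar if and only if their invariant-factor lists agree; the partition into similarity classes is {M1}, {M2, M3}.

2 classes: {M1}, {M2, M3}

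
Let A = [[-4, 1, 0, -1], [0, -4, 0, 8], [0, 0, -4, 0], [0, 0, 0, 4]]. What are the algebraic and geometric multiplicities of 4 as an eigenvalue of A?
algebraic multiplicity 1, geometric multiplicity 1

The characteristic polynomial is (x - 4)(x + 4)^3, so the factor x - 4 appears with exponent 1: the algebraic multiplicity is 1.

rank(A - 4I) = 3, so the eigenspace has dimension 4 - 3 = 1: the geometric multiplicity is 1.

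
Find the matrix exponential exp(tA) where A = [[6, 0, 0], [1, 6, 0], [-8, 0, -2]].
A has Jordan form J = [[-2, 0, 0], [0, 6, 1], [0, 0, 6]] with A = PJP^{-1}, so e^{tA} = P e^{tJ} P^{-1}.

For a Jordan block J_k(λ), e^{tJ_k(λ)} = e^{λt} · (I + tN + t^2 N^2/2! + ... + t^{k-1} N^{k-1}/(k-1)!) where N is the nilpotent superdiagonal part.

Assembling the blocks and conjugating back gives the entries of e^{tA} as shown above.

e^{tA} = [[e^{6*t}, 0, 0], [t*e^{6*t}, e^{6*t}, 0], [(1 - e^{8*t})*e^{-2*t}, 0, e^{-2*t}]]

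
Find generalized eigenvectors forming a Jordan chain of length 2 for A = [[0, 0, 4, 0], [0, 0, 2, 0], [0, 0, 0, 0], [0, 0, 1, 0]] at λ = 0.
v_1 = [[1, 1, -1, 0]]^T, v_2 = [[-4, -2, 0, -1]]^T

We seek v_1 ∈ ker(A^2) \ ker(A), then set v_{i+1} = A v_i.

One such chain is v_1 = [[1, 1, -1, 0]]^T, v_2 = [[-4, -2, 0, -1]]^T. Check: A v_2 = [[0, 0, 0, 0]]^T = 0.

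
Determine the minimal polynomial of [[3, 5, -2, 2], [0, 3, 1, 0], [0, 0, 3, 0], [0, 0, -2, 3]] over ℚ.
The characteristic polynomial factors as (x - 3)^4. The minimal polynomial is ∏(x - λ)^{k_λ} where k_λ is the size of the largest Jordan block at λ.

For λ = 3: rank(A - 3I) = 2, and the largest Jordan block has size 3 (the smallest k with rank((A - 3I)^k) = rank((A - 3I)^(k+1))).

So m_A(x) = (x - 3)^3.

m_A(x) = (x - 3)^3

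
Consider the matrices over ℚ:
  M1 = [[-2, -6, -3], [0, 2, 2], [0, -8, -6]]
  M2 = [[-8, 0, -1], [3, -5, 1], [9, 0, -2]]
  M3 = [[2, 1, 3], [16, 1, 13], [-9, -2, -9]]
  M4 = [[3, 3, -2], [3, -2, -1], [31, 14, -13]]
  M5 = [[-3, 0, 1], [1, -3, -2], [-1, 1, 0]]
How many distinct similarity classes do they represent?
4 classes: {M1}, {M2}, {M3, M5}, {M4}

Characteristic polynomials: χ_{M1} = (x + 2)^3, χ_{M2} = (x + 5)^3, χ_{M3} = (x + 2)^3, χ_{M4} = (x + 4)^3, χ_{M5} = (x + 2)^3.

{M1}: invariant factors x + 2, (x + 2)^2.

{M2}: invariant factors x + 5, (x + 5)^2.

{M3, M5}: invariant factors (x + 2)^3.

{M4}: invariant factors (x + 4)^3.

Matrices are similar if and only if their invariant-factor lists agree; the partition into similarity classes is {M1}, {M2}, {M3, M5}, {M4}.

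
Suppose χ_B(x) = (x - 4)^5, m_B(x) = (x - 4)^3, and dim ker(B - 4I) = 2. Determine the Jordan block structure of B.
Jordan blocks: (4, 3), (4, 2)

λ = 4: algebraic multiplicity 5 (exponent in χ_B), largest block size 3 (exponent in m_B), 2 blocks (geometric multiplicity). These force block sizes [3, 2].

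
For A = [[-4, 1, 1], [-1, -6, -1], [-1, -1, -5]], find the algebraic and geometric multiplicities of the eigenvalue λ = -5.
algebraic multiplicity 3, geometric multiplicity 1

The characteristic polynomial is (x + 5)^3, so the factor x + 5 appears with exponent 3: the algebraic multiplicity is 3.

rank(A + 5I) = 2, so the eigenspace has dimension 3 - 2 = 1: the geometric multiplicity is 1.

Since 1 < 3, A is not diagonalizable.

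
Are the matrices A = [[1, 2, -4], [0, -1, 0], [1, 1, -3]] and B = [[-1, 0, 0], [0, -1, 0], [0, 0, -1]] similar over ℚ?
No.

Both have characteristic polynomial (x + 1)^3, but the minimal polynomial of A is (x + 1)^2 while the minimal polynomial of B is x + 1. The minimal polynomial is a similarity invariant, so A and B are not similar.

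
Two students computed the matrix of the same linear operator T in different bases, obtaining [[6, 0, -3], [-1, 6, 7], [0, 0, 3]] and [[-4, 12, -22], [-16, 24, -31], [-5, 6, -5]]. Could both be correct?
Yes.

Two matrices over a field are similar if and only if they have the same invariant factors.

Both A and B have characteristic polynomial (x - 6)^2(x - 3) and minimal polynomial (x - 6)^2(x - 3). Computing further, both have invariant factors (x - 6)^2(x - 3). Hence A and B are similar.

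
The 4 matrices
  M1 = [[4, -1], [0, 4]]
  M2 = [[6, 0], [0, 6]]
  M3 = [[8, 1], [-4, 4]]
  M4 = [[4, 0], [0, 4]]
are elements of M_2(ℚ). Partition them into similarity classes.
Characteristic polynomials: χ_{M1} = (x - 4)^2, χ_{M2} = (x - 6)^2, χ_{M3} = (x - 6)^2, χ_{M4} = (x - 4)^2.

{M1}: invariant factors (x - 4)^2.

{M2}: invariant factors x - 6, x - 6.

{M3}: invariant factors (x - 6)^2.

{M4}: invariant factors x - 4, x - 4.

Matrices are similar if and only if their invariant-factor lists agree; the partition into similarity classes is {M1}, {M2}, {M3}, {M4}.

4 classes: {M1}, {M2}, {M3}, {M4}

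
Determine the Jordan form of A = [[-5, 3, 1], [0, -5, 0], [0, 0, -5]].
The characteristic polynomial is det(xI - A) = (x + 5)^3, so the eigenvalues are -5 (algebraic multiplicity 3).

For λ = -5: rank(A + 5I) = 1, rank((A + 5I)^2) = 0. The eigenspace has dimension 3 - 1 = 2, so there are 2 Jordan blocks; the rank sequence gives block sizes [2, 1].

Assembling the blocks gives the Jordan form J above.

J = [[-5, 1, 0], [0, -5, 0], [0, 0, -5]]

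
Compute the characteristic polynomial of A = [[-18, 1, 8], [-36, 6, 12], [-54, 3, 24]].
χ_A(x) = x(x - 6)^2

xI - A = [[x + 18, -1, -8], [36, x - 6, -12], [54, -3, x - 24]].

Expanding det(xI - A) along the first row:
det(xI - A) = + (x + 18)·det([[x - 6, -12], [-3, x - 24]]) - (-1)·det([[36, -12], [54, x - 24]]) + (-8)·det([[36, x - 6], [54, -3]]).

Evaluating gives χ_A(x) = x^3 - 12x^2 + 36x = x(x - 6)^2.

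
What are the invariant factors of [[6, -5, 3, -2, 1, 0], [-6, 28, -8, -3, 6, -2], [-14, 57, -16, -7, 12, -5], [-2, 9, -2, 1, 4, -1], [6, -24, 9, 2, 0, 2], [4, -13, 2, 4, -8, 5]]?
The Jordan structure of A has elementary divisors (x - 4)^3, (x - 4)^3. Arranging the block sizes at each eigenvalue in decreasing order and taking row products gives the invariant factors.

Invariant factors (smallest first, each dividing the next): (x - 4)^3, (x - 4)^3.

Check: the last factor (x - 4)^3 is the minimal polynomial, and the product (x - 4)^6 is the characteristic polynomial.

(x - 4)^3, (x - 4)^3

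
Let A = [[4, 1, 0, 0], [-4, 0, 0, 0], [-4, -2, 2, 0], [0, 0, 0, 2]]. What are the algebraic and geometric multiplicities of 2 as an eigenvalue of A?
The characteristic polynomial is (x - 2)^4, so the factor x - 2 appears with exponent 4: the algebraic multiplicity is 4.

rank(A - 2I) = 1, so the eigenspace has dimension 4 - 1 = 3: the geometric multiplicity is 3.

Since 3 < 4, A is not diagonalizable.

algebraic multiplicity 4, geometric multiplicity 3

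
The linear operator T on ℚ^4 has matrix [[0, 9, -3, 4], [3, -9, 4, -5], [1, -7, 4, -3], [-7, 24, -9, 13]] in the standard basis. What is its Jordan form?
J = [[2, 1, 0, 0], [0, 2, 0, 0], [0, 0, 2, 1], [0, 0, 0, 2]]

The characteristic polynomial is det(xI - A) = (x - 2)^4, so the eigenvalues are 2 (algebraic multiplicity 4).

For λ = 2: rank(A - 2I) = 2, rank((A - 2I)^2) = 0. The eigenspace has dimension 4 - 2 = 2, so there are 2 Jordan blocks; the rank sequence gives block sizes [2, 2].

Assembling the blocks gives the Jordan form J above.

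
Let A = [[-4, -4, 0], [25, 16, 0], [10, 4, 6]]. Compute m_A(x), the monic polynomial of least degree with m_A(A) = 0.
m_A(x) = (x - 6)^2

The characteristic polynomial factors as (x - 6)^3. The minimal polynomial is ∏(x - λ)^{k_λ} where k_λ is the size of the largest Jordan block at λ.

For λ = 6: rank(A - 6I) = 1, and the largest Jordan block has size 2 (the smallest k with rank((A - 6I)^k) = rank((A - 6I)^(k+1))).

So m_A(x) = (x - 6)^2.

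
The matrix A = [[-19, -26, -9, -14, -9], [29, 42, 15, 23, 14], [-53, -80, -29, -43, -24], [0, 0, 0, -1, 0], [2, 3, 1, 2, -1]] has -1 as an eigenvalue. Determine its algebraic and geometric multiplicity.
algebraic multiplicity 2, geometric multiplicity 2

The characteristic polynomial is (x + 1)^2(x + 2)^3, so the factor x + 1 appears with exponent 2: the algebraic multiplicity is 2.

rank(A + I) = 3, so the eigenspace has dimension 5 - 3 = 2: the geometric multiplicity is 2.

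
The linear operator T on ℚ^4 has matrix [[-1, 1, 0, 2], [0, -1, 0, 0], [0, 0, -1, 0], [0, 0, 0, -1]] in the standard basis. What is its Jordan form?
J = [[-1, 1, 0, 0], [0, -1, 0, 0], [0, 0, -1, 0], [0, 0, 0, -1]]

The characteristic polynomial is det(xI - A) = (x + 1)^4, so the eigenvalues are -1 (algebraic multiplicity 4).

For λ = -1: rank(A + I) = 1, rank((A + I)^2) = 0. The eigenspace has dimension 4 - 1 = 3, so there are 3 Jordan blocks; the rank sequence gives block sizes [2, 1, 1].

Assembling the blocks gives the Jordan form J above.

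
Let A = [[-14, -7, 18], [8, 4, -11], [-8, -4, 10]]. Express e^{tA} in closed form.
A has Jordan form J = [[0, 1, 0], [0, 0, 1], [0, 0, 0]] with A = PJP^{-1}, so e^{tA} = P e^{tJ} P^{-1}.

For a Jordan block J_k(λ), e^{tJ_k(λ)} = e^{λt} · (I + tN + t^2 N^2/2! + ... + t^{k-1} N^{k-1}/(k-1)!) where N is the nilpotent superdiagonal part.

Assembling the blocks and conjugating back gives the entries of e^{tA} as shown above.

e^{tA} = [[-2*t^2 - 14*t + 1, t*(-t - 7), t*(5*t + 36)/2], [4*t*(t + 2), 2*t^2 + 4*t + 1, t*(-5*t - 11)], [-8*t, -4*t, 10*t + 1]]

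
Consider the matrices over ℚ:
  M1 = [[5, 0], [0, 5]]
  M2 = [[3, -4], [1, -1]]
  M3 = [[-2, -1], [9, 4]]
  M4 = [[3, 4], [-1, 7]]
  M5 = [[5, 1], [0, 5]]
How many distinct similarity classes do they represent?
Characteristic polynomials: χ_{M1} = (x - 5)^2, χ_{M2} = (x - 1)^2, χ_{M3} = (x - 1)^2, χ_{M4} = (x - 5)^2, χ_{M5} = (x - 5)^2.

{M1}: invariant factors x - 5, x - 5.

{M2, M3}: invariant factors (x - 1)^2.

{M4, M5}: invariant factors (x - 5)^2.

Matrices are similar if and only if their invariant-factor lists agree; the partition into similarity classes is {M1}, {M2, M3}, {M4, M5}.

3 classes: {M1}, {M2, M3}, {M4, M5}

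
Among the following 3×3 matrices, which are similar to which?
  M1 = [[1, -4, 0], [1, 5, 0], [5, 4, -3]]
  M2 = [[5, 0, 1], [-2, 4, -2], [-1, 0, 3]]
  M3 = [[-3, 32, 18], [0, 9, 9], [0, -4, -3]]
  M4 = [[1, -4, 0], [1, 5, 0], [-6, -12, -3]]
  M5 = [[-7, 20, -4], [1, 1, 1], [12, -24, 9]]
2 classes: {M1, M3, M4, M5}, {M2}

Characteristic polynomials: χ_{M1} = (x - 3)^2(x + 3), χ_{M2} = (x - 4)^3, χ_{M3} = (x - 3)^2(x + 3), χ_{M4} = (x - 3)^2(x + 3), χ_{M5} = (x - 3)^2(x + 3).

{M1, M3, M4, M5}: invariant factors (x - 3)^2(x + 3).

{M2}: invariant factors x - 4, (x - 4)^2.

Matrices are similar if and only if their invariant-factor lists agree; the partition into similarity classes is {M1, M3, M4, M5}, {M2}.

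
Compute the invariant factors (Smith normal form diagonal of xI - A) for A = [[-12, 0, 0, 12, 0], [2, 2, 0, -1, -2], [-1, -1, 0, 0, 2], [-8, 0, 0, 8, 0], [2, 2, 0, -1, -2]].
x, x^3(x + 4)

The Jordan structure of A has elementary divisors (x + 4), x^3, x. Arranging the block sizes at each eigenvalue in decreasing order and taking row products gives the invariant factors.

Invariant factors (smallest first, each dividing the next): x, x^3(x + 4).

Check: the last factor x^3(x + 4) is the minimal polynomial, and the product x^4(x + 4) is the characteristic polynomial.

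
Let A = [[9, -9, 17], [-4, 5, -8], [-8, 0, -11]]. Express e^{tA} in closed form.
e^{tA} = [[(10*t + 1)*e^{-t}, (15*t - 4*e^{6*t} + 4)*e^{-t}, (5*t + 2*e^{6*t} - 2)*e^{-t}], [-4*t*e^{-t}, (-6*t + 2*e^{6*t} - 1)*e^{-t}, (-2*t - e^{6*t} + 1)*e^{-t}], [-8*t*e^{-t}, 2*(-6*t + e^{6*t} - 1)*e^{-t}, (-4*t - e^{6*t} + 2)*e^{-t}]]

A has Jordan form J = [[-1, 1, 0], [0, -1, 0], [0, 0, 5]] with A = PJP^{-1}, so e^{tA} = P e^{tJ} P^{-1}.

For a Jordan block J_k(λ), e^{tJ_k(λ)} = e^{λt} · (I + tN + t^2 N^2/2! + ... + t^{k-1} N^{k-1}/(k-1)!) where N is the nilpotent superdiagonal part.

Assembling the blocks and conjugating back gives the entries of e^{tA} as shown above.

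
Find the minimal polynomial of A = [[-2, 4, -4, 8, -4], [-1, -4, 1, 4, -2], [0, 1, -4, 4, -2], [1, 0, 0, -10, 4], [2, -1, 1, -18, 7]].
The characteristic polynomial factors as (x + 2)^2(x + 3)^3. The minimal polynomial is ∏(x - λ)^{k_λ} where k_λ is the size of the largest Jordan block at λ.

For λ = -3: rank(A + 3I) = 3, and the largest Jordan block has size 2 (the smallest k with rank((A + 3I)^k) = rank((A + 3I)^(k+1))).
For λ = -2: rank(A + 2I) = 4, and the largest Jordan block has size 2 (the smallest k with rank((A + 2I)^k) = rank((A + 2I)^(k+1))).

So m_A(x) = (x + 2)^2(x + 3)^2.

m_A(x) = (x + 2)^2(x + 3)^2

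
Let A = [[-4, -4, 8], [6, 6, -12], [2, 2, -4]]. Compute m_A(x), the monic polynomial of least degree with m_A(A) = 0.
m_A(x) = x(x + 2)

The characteristic polynomial factors as x^2(x + 2). The minimal polynomial is ∏(x - λ)^{k_λ} where k_λ is the size of the largest Jordan block at λ.

For λ = -2: rank(A + 2I) = 2, and the largest Jordan block has size 1 (the smallest k with rank((A + 2I)^k) = rank((A + 2I)^(k+1))).
For λ = 0: rank(A) = 1, and the largest Jordan block has size 1 (the smallest k with rank(A^k) = rank(A^(k+1))).

So m_A(x) = x(x + 2).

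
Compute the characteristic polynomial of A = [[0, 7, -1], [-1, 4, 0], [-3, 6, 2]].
xI - A = [[x, -7, 1], [1, x - 4, 0], [3, -6, x - 2]].

Expanding det(xI - A) along the first row:
det(xI - A) = + (x)·det([[x - 4, 0], [-6, x - 2]]) - (-7)·det([[1, 0], [3, x - 2]]) + (1)·det([[1, x - 4], [3, -6]]).

Evaluating gives χ_A(x) = x^3 - 6x^2 + 12x - 8 = (x - 2)^3.

χ_A(x) = (x - 2)^3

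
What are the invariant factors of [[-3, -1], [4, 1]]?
The Jordan structure of A has elementary divisors (x + 1)^2. Arranging the block sizes at each eigenvalue in decreasing order and taking row products gives the invariant factors.

Invariant factors (smallest first, each dividing the next): (x + 1)^2.

Check: the last factor (x + 1)^2 is the minimal polynomial, and the product (x + 1)^2 is the characteristic polynomial.

(x + 1)^2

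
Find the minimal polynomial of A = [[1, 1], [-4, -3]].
The characteristic polynomial factors as (x + 1)^2. The minimal polynomial is ∏(x - λ)^{k_λ} where k_λ is the size of the largest Jordan block at λ.

For λ = -1: rank(A + I) = 1, and the largest Jordan block has size 2 (the smallest k with rank((A + I)^k) = rank((A + I)^(k+1))).

So m_A(x) = (x + 1)^2.

m_A(x) = (x + 1)^2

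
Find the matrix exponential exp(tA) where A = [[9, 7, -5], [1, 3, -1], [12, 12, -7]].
e^{tA} = [[(3*t*e^{t} + 5*e^{t} - 4)*e^{t}, (3*t*e^{t} + 4*e^{t} - 4)*e^{t}, (-2*t*e^{t} - 3*e^{t} + 3)*e^{t}], [(-3*t*e^{t} + 4*e^{t} - 4)*e^{t}, (-3*t*e^{t} + 5*e^{t} - 4)*e^{t}, (2*t*e^{t} - 3*e^{t} + 3)*e^{t}], [12*(e^{t} - 1)*e^{t}, 12*(e^{t} - 1)*e^{t}, (9 - 8*e^{t})*e^{t}]]

A has Jordan form J = [[1, 0, 0], [0, 2, 1], [0, 0, 2]] with A = PJP^{-1}, so e^{tA} = P e^{tJ} P^{-1}.

For a Jordan block J_k(λ), e^{tJ_k(λ)} = e^{λt} · (I + tN + t^2 N^2/2! + ... + t^{k-1} N^{k-1}/(k-1)!) where N is the nilpotent superdiagonal part.

Assembling the blocks and conjugating back gives the entries of e^{tA} as shown above.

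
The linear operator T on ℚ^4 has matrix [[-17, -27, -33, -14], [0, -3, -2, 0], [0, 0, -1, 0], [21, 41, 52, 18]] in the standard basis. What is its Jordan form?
J = [[-3, 1, 0, 0], [0, -3, 0, 0], [0, 0, -1, 0], [0, 0, 0, 4]]

The characteristic polynomial is det(xI - A) = (x - 4)(x + 1)(x + 3)^2, so the eigenvalues are -3 (algebraic multiplicity 2), -1 (algebraic multiplicity 1), 4 (algebraic multiplicity 1).

For λ = -3: rank(A + 3I) = 3, rank((A + 3I)^2) = 2. The eigenspace has dimension 4 - 3 = 1, so there is 1 Jordan block; the rank sequence gives block sizes [2].

For λ = -1: algebraic multiplicity 1 gives one 1×1 block.

For λ = 4: algebraic multiplicity 1 gives one 1×1 block.

Assembling the blocks gives the Jordan form J above.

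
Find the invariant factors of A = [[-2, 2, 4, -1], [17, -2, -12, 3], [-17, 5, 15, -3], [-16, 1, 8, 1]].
x - 3, (x - 3)^3

The Jordan structure of A has elementary divisors (x - 3)^3, (x - 3). Arranging the block sizes at each eigenvalue in decreasing order and taking row products gives the invariant factors.

Invariant factors (smallest first, each dividing the next): x - 3, (x - 3)^3.

Check: the last factor (x - 3)^3 is the minimal polynomial, and the product (x - 3)^4 is the characteristic polynomial.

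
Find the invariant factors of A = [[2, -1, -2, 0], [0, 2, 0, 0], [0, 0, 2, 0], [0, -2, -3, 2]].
(x - 2)^2, (x - 2)^2

The Jordan structure of A has elementary divisors (x - 2)^2, (x - 2)^2. Arranging the block sizes at each eigenvalue in decreasing order and taking row products gives the invariant factors.

Invariant factors (smallest first, each dividing the next): (x - 2)^2, (x - 2)^2.

Check: the last factor (x - 2)^2 is the minimal polynomial, and the product (x - 2)^4 is the characteristic polynomial.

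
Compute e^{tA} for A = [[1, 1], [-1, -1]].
A has Jordan form J = [[0, 1], [0, 0]] with A = PJP^{-1}, so e^{tA} = P e^{tJ} P^{-1}.

For a Jordan block J_k(λ), e^{tJ_k(λ)} = e^{λt} · (I + tN + t^2 N^2/2! + ... + t^{k-1} N^{k-1}/(k-1)!) where N is the nilpotent superdiagonal part.

Assembling the blocks and conjugating back gives the entries of e^{tA} as shown above.

e^{tA} = [[t + 1, t], [-t, 1 - t]]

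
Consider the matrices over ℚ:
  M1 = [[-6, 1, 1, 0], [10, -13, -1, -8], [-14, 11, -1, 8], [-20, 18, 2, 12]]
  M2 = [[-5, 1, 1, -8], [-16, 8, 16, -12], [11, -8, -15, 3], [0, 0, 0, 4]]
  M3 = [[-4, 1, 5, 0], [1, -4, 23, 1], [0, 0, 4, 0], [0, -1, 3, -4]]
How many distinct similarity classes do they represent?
Characteristic polynomials: χ_{M1} = (x - 4)(x + 4)^3, χ_{M2} = (x - 4)(x + 4)^3, χ_{M3} = (x - 4)(x + 4)^3.

{M1}: invariant factors x + 4, (x - 4)(x + 4)^2.

{M2, M3}: invariant factors (x - 4)(x + 4)^3.

Matrices are similar if and only if their invariant-factor lists agree; the partition into similarity classes is {M1}, {M2, M3}.

2 classes: {M1}, {M2, M3}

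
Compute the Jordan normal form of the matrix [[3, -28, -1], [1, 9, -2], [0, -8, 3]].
J = [[5, 1, 0], [0, 5, 1], [0, 0, 5]]

The characteristic polynomial is det(xI - A) = (x - 5)^3, so the eigenvalues are 5 (algebraic multiplicity 3).

For λ = 5: rank(A - 5I) = 2, rank((A - 5I)^2) = 1, rank((A - 5I)^3) = 0. The eigenspace has dimension 3 - 2 = 1, so there is 1 Jordan block; the rank sequence gives block sizes [3].

Assembling the blocks gives the Jordan form J above.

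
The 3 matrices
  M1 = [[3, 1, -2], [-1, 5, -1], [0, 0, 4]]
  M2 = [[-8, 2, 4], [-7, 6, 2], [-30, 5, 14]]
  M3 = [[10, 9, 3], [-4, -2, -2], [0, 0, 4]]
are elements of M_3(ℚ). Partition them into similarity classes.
Characteristic polynomials: χ_{M1} = (x - 4)^3, χ_{M2} = (x - 4)^3, χ_{M3} = (x - 4)^3.

{M1, M2}: invariant factors (x - 4)^3.

{M3}: invariant factors x - 4, (x - 4)^2.

Matrices are similar if and only if their invariant-factor lists agree; the partition into similarity classes is {M1, M2}, {M3}.

2 classes: {M1, M2}, {M3}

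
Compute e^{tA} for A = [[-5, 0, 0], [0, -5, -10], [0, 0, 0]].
e^{tA} = [[e^{-5*t}, 0, 0], [0, e^{-5*t}, -2 + 2*e^{-5*t}], [0, 0, 1]]

A has Jordan form J = [[-5, 0, 0], [0, -5, 0], [0, 0, 0]] with A = PJP^{-1}, so e^{tA} = P e^{tJ} P^{-1}.

For a Jordan block J_k(λ), e^{tJ_k(λ)} = e^{λt} · (I + tN + t^2 N^2/2! + ... + t^{k-1} N^{k-1}/(k-1)!) where N is the nilpotent superdiagonal part.

Assembling the blocks and conjugating back gives the entries of e^{tA} as shown above.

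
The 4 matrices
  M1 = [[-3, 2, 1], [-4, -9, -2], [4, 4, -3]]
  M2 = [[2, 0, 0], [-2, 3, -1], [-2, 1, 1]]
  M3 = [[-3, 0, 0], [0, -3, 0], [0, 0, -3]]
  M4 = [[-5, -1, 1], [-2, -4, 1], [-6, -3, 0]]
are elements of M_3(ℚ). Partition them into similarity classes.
4 classes: {M1}, {M2}, {M3}, {M4}

Characteristic polynomials: χ_{M1} = (x + 5)^3, χ_{M2} = (x - 2)^3, χ_{M3} = (x + 3)^3, χ_{M4} = (x + 3)^3.

{M1}: invariant factors x + 5, (x + 5)^2.

{M2}: invariant factors x - 2, (x - 2)^2.

{M3}: invariant factors x + 3, x + 3, x + 3.

{M4}: invariant factors x + 3, (x + 3)^2.

Matrices are similar if and only if their invariant-factor lists agree; the partition into similarity classes is {M1}, {M2}, {M3}, {M4}.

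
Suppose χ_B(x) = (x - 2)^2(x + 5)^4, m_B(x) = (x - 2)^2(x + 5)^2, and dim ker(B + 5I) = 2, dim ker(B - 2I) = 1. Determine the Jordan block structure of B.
λ = -5: algebraic multiplicity 4 (exponent in χ_B), largest block size 2 (exponent in m_B), 2 blocks (geometric multiplicity). These force block sizes [2, 2].
λ = 2: algebraic multiplicity 2 (exponent in χ_B), largest block size 2 (exponent in m_B), 1 block (geometric multiplicity). This forces block sizes [2].

Jordan blocks: (-5, 2), (-5, 2), (2, 2)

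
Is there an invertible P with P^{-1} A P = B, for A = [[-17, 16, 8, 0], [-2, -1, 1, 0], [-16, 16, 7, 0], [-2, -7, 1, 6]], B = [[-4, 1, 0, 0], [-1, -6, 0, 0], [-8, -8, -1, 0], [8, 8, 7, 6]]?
Two matrices over a field are similar if and only if they have the same invariant factors.

Both A and B have characteristic polynomial (x - 6)(x + 1)(x + 5)^2 and minimal polynomial (x - 6)(x + 1)(x + 5)^2. Computing further, both have invariant factors (x - 6)(x + 1)(x + 5)^2. Hence A and B are similar.

Yes.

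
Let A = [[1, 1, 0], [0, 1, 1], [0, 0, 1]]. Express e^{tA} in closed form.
A has Jordan form J = [[1, 1, 0], [0, 1, 1], [0, 0, 1]] with A = PJP^{-1}, so e^{tA} = P e^{tJ} P^{-1}.

For a Jordan block J_k(λ), e^{tJ_k(λ)} = e^{λt} · (I + tN + t^2 N^2/2! + ... + t^{k-1} N^{k-1}/(k-1)!) where N is the nilpotent superdiagonal part.

Assembling the blocks and conjugating back gives the entries of e^{tA} as shown above.

e^{tA} = [[e^{t}, t*e^{t}, t^2*e^{t}/2], [0, e^{t}, t*e^{t}], [0, 0, e^{t}]]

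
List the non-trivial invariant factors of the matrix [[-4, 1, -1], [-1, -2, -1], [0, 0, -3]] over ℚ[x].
x + 3, (x + 3)^2

The Jordan structure of A has elementary divisors (x + 3)^2, (x + 3). Arranging the block sizes at each eigenvalue in decreasing order and taking row products gives the invariant factors.

Invariant factors (smallest first, each dividing the next): x + 3, (x + 3)^2.

Check: the last factor (x + 3)^2 is the minimal polynomial, and the product (x + 3)^3 is the characteristic polynomial.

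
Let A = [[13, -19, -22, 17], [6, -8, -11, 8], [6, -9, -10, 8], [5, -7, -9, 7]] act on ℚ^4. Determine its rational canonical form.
R = [[0, 0, 0, 0], [1, 0, 0, 0], [0, 1, 0, -1], [0, 0, 1, 2]]

The invariant factors of A (the non-unit diagonal entries of the Smith normal form of xI - A over ℚ[x]) are x^2(x - 1)^2, each dividing the next. The characteristic polynomial is their product, x^2(x - 1)^2.

The rational canonical form is the block-diagonal matrix of companion matrices C(f_i):
R = [[0, 0, 0, 0], [1, 0, 0, 0], [0, 1, 0, -1], [0, 0, 1, 2]].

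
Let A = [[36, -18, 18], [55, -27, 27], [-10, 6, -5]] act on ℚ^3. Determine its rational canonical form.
The invariant factors of A (the non-unit diagonal entries of the Smith normal form of xI - A over ℚ[x]) are (x - 6)(x^2 + 2x + 3), each dividing the next. The characteristic polynomial is their product, (x - 6)(x^2 + 2x + 3).

The rational canonical form is the block-diagonal matrix of companion matrices C(f_i):
R = [[0, 0, 18], [1, 0, 9], [0, 1, 4]].

Note the characteristic polynomial does not split into linear factors over ℚ, so A has no Jordan form over ℚ; the rational canonical form exists over any field.

R = [[0, 0, 18], [1, 0, 9], [0, 1, 4]]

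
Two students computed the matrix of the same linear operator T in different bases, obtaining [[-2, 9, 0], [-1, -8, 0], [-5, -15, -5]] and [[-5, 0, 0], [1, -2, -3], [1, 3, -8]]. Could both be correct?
Yes.

Two matrices over a field are similar if and only if they have the same invariant factors.

Both A and B have characteristic polynomial (x + 5)^3 and minimal polynomial (x + 5)^2. Computing further, both have invariant factors x + 5, (x + 5)^2. Hence A and B are similar.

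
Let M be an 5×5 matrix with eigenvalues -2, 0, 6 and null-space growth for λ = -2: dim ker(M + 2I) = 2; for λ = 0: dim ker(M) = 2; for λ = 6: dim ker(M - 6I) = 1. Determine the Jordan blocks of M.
Jordan blocks: (-2, 1), (-2, 1), (0, 1), (0, 1), (6, 1)

λ = -2: successive nullity increments [2] count blocks of size ≥ k; block sizes are [1, 1].
λ = 0: successive nullity increments [2] count blocks of size ≥ k; block sizes are [1, 1].
λ = 6: successive nullity increments [1] count blocks of size ≥ k; block sizes are [1].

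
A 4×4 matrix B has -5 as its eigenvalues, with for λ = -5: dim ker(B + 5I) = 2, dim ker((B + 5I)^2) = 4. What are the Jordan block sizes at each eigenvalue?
λ = -5: successive nullity increments [2, 2] count blocks of size ≥ k; block sizes are [2, 2].

Jordan blocks: (-5, 2), (-5, 2)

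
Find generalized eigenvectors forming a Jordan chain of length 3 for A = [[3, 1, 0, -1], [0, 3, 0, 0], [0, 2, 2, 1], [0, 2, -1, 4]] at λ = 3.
We seek v_1 ∈ ker((A - 3I)^3) \ ker((A - 3I)^2), then set v_{i+1} = (A - 3I) v_i.

One such chain is v_1 = [[0, 0, 1, 0]]^T, v_2 = [[0, 0, -1, -1]]^T, v_3 = [[1, 0, 0, 0]]^T. Check: (A - 3I) v_3 = [[0, 0, 0, 0]]^T = 0.

v_1 = [[0, 0, 1, 0]]^T, v_2 = [[0, 0, -1, -1]]^T, v_3 = [[1, 0, 0, 0]]^T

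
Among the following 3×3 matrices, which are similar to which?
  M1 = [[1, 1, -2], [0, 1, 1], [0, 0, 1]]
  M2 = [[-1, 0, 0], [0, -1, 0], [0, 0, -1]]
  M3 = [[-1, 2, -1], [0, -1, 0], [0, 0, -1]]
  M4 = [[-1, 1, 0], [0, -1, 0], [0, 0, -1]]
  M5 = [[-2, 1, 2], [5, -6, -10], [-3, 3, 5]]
Characteristic polynomials: χ_{M1} = (x - 1)^3, χ_{M2} = (x + 1)^3, χ_{M3} = (x + 1)^3, χ_{M4} = (x + 1)^3, χ_{M5} = (x + 1)^3.

{M1}: invariant factors (x - 1)^3.

{M2}: invariant factors x + 1, x + 1, x + 1.

{M3, M4, M5}: invariant factors x + 1, (x + 1)^2.

Matrices are similar if and only if their invariant-factor lists agree; the partition into similarity classes is {M1}, {M2}, {M3, M4, M5}.

3 classes: {M1}, {M2}, {M3, M4, M5}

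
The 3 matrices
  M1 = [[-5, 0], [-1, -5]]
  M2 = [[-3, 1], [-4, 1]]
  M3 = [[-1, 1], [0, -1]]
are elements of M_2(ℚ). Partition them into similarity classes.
Characteristic polynomials: χ_{M1} = (x + 5)^2, χ_{M2} = (x + 1)^2, χ_{M3} = (x + 1)^2.

{M1}: invariant factors (x + 5)^2.

{M2, M3}: invariant factors (x + 1)^2.

Matrices are similar if and only if their invariant-factor lists agree; the partition into similarity classes is {M1}, {M2, M3}.

2 classes: {M1}, {M2, M3}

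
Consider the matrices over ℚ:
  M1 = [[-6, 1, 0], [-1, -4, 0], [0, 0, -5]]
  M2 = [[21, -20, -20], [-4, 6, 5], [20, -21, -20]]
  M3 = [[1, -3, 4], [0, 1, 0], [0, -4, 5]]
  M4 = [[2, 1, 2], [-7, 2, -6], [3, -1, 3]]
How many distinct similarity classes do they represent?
Characteristic polynomials: χ_{M1} = (x + 5)^3, χ_{M2} = (x - 5)(x - 1)^2, χ_{M3} = (x - 5)(x - 1)^2, χ_{M4} = (x - 5)(x - 1)^2.

{M1}: invariant factors x + 5, (x + 5)^2.

{M2, M3, M4}: invariant factors (x - 5)(x - 1)^2.

Matrices are similar if and only if their invariant-factor lists agree; the partition into similarity classes is {M1}, {M2, M3, M4}.

2 classes: {M1}, {M2, M3, M4}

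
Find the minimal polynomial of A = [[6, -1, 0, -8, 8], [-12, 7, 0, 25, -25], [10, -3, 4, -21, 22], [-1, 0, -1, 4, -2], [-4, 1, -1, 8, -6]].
m_A(x) = (x - 3)^3

The characteristic polynomial factors as (x - 3)^5. The minimal polynomial is ∏(x - λ)^{k_λ} where k_λ is the size of the largest Jordan block at λ.

For λ = 3: rank(A - 3I) = 3, and the largest Jordan block has size 3 (the smallest k with rank((A - 3I)^k) = rank((A - 3I)^(k+1))).

So m_A(x) = (x - 3)^3.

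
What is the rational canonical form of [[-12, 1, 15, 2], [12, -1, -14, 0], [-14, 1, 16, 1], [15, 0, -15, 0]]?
R = [[0, 0, 0, 15], [1, 0, 0, -2], [0, 1, 0, -1], [0, 0, 1, 3]]

The invariant factors of A (the non-unit diagonal entries of the Smith normal form of xI - A over ℚ[x]) are (x - 3)(x^3 + x + 5), each dividing the next. The characteristic polynomial is their product, (x - 3)(x^3 + x + 5).

The rational canonical form is the block-diagonal matrix of companion matrices C(f_i):
R = [[0, 0, 0, 15], [1, 0, 0, -2], [0, 1, 0, -1], [0, 0, 1, 3]].

Note the characteristic polynomial does not split into linear factors over ℚ, so A has no Jordan form over ℚ; the rational canonical form exists over any field.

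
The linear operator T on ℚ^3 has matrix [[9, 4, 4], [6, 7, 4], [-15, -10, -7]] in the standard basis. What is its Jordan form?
The characteristic polynomial is det(xI - A) = (x - 3)^3, so the eigenvalues are 3 (algebraic multiplicity 3).

For λ = 3: rank(A - 3I) = 1, rank((A - 3I)^2) = 0. The eigenspace has dimension 3 - 1 = 2, so there are 2 Jordan blocks; the rank sequence gives block sizes [2, 1].

Assembling the blocks gives the Jordan form J above.

J = [[3, 1, 0], [0, 3, 0], [0, 0, 3]]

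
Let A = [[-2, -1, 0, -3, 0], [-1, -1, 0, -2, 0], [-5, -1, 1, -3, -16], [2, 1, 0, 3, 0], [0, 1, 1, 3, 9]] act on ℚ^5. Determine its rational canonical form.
The invariant factors of A (the non-unit diagonal entries of the Smith normal form of xI - A over ℚ[x]) are x^3(x - 5)^2, each dividing the next. The characteristic polynomial is their product, x^3(x - 5)^2.

The rational canonical form is the block-diagonal matrix of companion matrices C(f_i):
R = [[0, 0, 0, 0, 0], [1, 0, 0, 0, 0], [0, 1, 0, 0, 0], [0, 0, 1, 0, -25], [0, 0, 0, 1, 10]].

R = [[0, 0, 0, 0, 0], [1, 0, 0, 0, 0], [0, 1, 0, 0, 0], [0, 0, 1, 0, -25], [0, 0, 0, 1, 10]]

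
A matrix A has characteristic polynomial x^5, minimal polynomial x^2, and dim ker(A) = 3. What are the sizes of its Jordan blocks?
λ = 0: algebraic multiplicity 5 (exponent in χ_A), largest block size 2 (exponent in m_A), 3 blocks (geometric multiplicity). These force block sizes [2, 2, 1].

Jordan blocks: (0, 2), (0, 2), (0, 1)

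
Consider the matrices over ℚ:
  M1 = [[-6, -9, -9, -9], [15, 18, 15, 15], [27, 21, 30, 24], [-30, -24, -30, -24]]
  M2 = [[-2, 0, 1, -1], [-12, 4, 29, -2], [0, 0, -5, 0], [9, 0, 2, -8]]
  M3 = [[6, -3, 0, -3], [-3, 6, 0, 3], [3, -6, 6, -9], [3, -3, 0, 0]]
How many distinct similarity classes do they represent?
2 classes: {M1, M3}, {M2}

Characteristic polynomials: χ_{M1} = (x - 6)^2(x - 3)^2, χ_{M2} = (x - 4)(x + 5)^3, χ_{M3} = (x - 6)^2(x - 3)^2.

{M1, M3}: invariant factors (x - 6)(x - 3), (x - 6)(x - 3).

{M2}: invariant factors (x - 4)(x + 5)^3.

Matrices are similar if and only if their invariant-factor lists agree; the partition into similarity classes is {M1, M3}, {M2}.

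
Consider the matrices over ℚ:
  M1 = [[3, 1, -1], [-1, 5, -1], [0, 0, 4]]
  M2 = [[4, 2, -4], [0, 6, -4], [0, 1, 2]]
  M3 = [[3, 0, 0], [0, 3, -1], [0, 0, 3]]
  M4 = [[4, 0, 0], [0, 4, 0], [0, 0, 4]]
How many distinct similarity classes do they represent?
3 classes: {M1, M2}, {M3}, {M4}

Characteristic polynomials: χ_{M1} = (x - 4)^3, χ_{M2} = (x - 4)^3, χ_{M3} = (x - 3)^3, χ_{M4} = (x - 4)^3.

{M1, M2}: invariant factors x - 4, (x - 4)^2.

{M3}: invariant factors x - 3, (x - 3)^2.

{M4}: invariant factors x - 4, x - 4, x - 4.

Matrices are similar if and only if their invariant-factor lists agree; the partition into similarity classes is {M1, M2}, {M3}, {M4}.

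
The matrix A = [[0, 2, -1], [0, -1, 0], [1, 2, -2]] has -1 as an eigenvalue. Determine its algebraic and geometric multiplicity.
algebraic multiplicity 3, geometric multiplicity 2

The characteristic polynomial is (x + 1)^3, so the factor x + 1 appears with exponent 3: the algebraic multiplicity is 3.

rank(A + I) = 1, so the eigenspace has dimension 3 - 1 = 2: the geometric multiplicity is 2.

Since 2 < 3, A is not diagonalizable.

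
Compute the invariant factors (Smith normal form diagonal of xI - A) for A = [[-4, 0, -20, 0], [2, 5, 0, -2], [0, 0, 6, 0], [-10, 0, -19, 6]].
(x - 6)^2(x - 5)(x + 4)

The Jordan structure of A has elementary divisors (x + 4), (x - 5), (x - 6)^2. Arranging the block sizes at each eigenvalue in decreasing order and taking row products gives the invariant factors.

Invariant factors (smallest first, each dividing the next): (x - 6)^2(x - 5)(x + 4).

Check: the last factor (x - 6)^2(x - 5)(x + 4) is the minimal polynomial, and the product (x - 6)^2(x - 5)(x + 4) is the characteristic polynomial.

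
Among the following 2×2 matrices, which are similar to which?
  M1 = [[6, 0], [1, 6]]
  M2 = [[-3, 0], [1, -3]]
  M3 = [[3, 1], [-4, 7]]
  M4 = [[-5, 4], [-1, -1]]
3 classes: {M1}, {M2, M4}, {M3}

Characteristic polynomials: χ_{M1} = (x - 6)^2, χ_{M2} = (x + 3)^2, χ_{M3} = (x - 5)^2, χ_{M4} = (x + 3)^2.

{M1}: invariant factors (x - 6)^2.

{M2, M4}: invariant factors (x + 3)^2.

{M3}: invariant factors (x - 5)^2.

Matrices are similar if and only if their invariant-factor lists agree; the partition into similarity classes is {M1}, {M2, M4}, {M3}.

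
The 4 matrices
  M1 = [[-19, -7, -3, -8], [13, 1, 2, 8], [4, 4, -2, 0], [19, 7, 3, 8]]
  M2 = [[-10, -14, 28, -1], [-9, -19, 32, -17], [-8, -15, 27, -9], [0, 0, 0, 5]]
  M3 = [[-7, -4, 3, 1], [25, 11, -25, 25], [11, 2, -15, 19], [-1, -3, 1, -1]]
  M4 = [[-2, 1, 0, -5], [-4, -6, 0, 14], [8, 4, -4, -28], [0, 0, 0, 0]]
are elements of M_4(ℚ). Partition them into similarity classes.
3 classes: {M1, M3}, {M2}, {M4}

Characteristic polynomials: χ_{M1} = x(x + 4)^3, χ_{M2} = (x - 5)(x - 4)(x + 3)^2, χ_{M3} = x(x + 4)^3, χ_{M4} = x(x + 4)^3.

{M1, M3}: invariant factors x(x + 4)^3.

{M2}: invariant factors (x - 5)(x - 4)(x + 3)^2.

{M4}: invariant factors x + 4, x(x + 4)^2.

Matrices are similar if and only if their invariant-factor lists agree; the partition into similarity classes is {M1, M3}, {M2}, {M4}.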